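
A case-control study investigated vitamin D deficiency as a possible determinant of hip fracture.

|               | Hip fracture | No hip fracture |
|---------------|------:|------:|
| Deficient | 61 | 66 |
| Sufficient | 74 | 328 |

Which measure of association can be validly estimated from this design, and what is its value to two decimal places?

4.10

Cells: a = 61, b = 66, c = 74, d = 328.
This is a case-control study: participants were sampled on outcome status, so risks in the source population cannot be estimated directly — relative risk is not valid here. The odds ratio is the appropriate measure.
OR = (a·d)/(b·c) = (61 × 328) / (66 × 74) = 20008 / 4884 = 4.09664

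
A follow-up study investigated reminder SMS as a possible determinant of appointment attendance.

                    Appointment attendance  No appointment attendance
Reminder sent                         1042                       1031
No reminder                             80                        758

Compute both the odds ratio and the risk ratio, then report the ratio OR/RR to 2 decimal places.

1.82

Cells: a = 1042, b = 1031, c = 80, d = 758.
OR = (1042·758)/(1031·80) = 789836/82480 = 9.57609
Risk in exposed = 1042/2073 = 0.50265; risk in unexposed = 80/838 = 0.09547; RR = 5.26529
OR/RR = 9.57609 / 5.26529 = 1.81872
The outcome is not rare, so the OR lies further from 1 than the RR.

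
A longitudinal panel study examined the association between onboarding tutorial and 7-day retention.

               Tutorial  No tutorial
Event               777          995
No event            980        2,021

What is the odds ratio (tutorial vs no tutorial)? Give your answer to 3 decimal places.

1.610

Reading the table with exposure as columns: a = 777 (Tutorial, case), b = 980 (Tutorial, non-case), c = 995 (No tutorial, case), d = 2021.
OR = (a·d)/(b·c) = (777 × 2021) / (980 × 995) = 1570317 / 975100 = 1.61042
The odds of 7-day retention are about 1.61 times as high in the tutorial group.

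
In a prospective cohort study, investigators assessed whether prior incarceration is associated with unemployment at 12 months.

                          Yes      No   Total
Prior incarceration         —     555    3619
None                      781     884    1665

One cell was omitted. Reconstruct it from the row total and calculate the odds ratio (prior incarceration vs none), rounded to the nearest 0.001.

The missing cell is in the exposed row: 3619 − 555 = 3064.
So a = 3064, b = 555, c = 781, d = 884.
OR = (a·d)/(b·c) = (3064 × 884) / (555 × 781) = 2708576 / 433455 = 6.24881

6.249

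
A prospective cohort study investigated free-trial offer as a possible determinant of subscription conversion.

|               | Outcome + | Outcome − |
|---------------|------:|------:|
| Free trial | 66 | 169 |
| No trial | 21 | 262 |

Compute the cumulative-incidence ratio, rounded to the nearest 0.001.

Cells: a = 66, b = 169, c = 21, d = 262.
Risk in exposed = 66/235 = 0.28085; risk in unexposed = 21/283 = 0.07420.
RR = 0.28085 / 0.07420 = 3.78480
The risk among the exposed is 3.78 times that among the unexposed.

3.785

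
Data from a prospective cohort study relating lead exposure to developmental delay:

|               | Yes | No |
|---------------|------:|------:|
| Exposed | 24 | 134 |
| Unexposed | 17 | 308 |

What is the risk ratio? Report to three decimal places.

Cells: a = 24, b = 134, c = 17, d = 308.
Risk in exposed = 24/158 = 0.15190; risk in unexposed = 17/325 = 0.05231.
RR = 0.15190 / 0.05231 = 2.90395
The risk among the exposed is 2.90 times that among the unexposed.

2.904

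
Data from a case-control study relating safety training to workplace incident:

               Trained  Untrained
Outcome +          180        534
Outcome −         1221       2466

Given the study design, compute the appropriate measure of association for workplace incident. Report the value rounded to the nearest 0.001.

Reading the table with exposure as columns: a = 180 (Trained, case), b = 1221 (Trained, non-case), c = 534 (Untrained, case), d = 2466.
This is a case-control study: participants were sampled on outcome status, so risks in the source population cannot be estimated directly — relative risk is not valid here. The odds ratio is the appropriate measure.
OR = (a·d)/(b·c) = (180 × 2466) / (1221 × 534) = 443880 / 652014 = 0.68078

0.681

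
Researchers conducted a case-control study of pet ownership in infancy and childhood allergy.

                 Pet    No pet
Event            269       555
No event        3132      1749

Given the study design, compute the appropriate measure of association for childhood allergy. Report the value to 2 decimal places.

0.27

Reading the table with exposure as columns: a = 269 (Pet, case), b = 3132 (Pet, non-case), c = 555 (No pet, case), d = 1749.
This is a case-control study: participants were sampled on outcome status, so risks in the source population cannot be estimated directly — relative risk is not valid here. The odds ratio is the appropriate measure.
OR = (a·d)/(b·c) = (269 × 1749) / (3132 × 555) = 470481 / 1738260 = 0.27066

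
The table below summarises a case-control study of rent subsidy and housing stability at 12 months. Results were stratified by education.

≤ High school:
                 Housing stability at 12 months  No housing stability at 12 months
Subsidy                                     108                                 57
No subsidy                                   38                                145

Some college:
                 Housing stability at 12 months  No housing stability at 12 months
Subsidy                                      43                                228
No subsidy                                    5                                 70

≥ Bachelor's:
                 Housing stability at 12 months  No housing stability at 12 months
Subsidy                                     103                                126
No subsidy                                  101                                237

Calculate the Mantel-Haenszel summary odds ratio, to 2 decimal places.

OR_MH = Σ(aᵢdᵢ/nᵢ) / Σ(bᵢcᵢ/nᵢ), where nᵢ is the stratum total.
Stratum 1 (≤ High school): n = 348; a·d/n = 108·145/348 = 45.0000; b·c/n = 57·38/348 = 6.2241
Stratum 2 (Some college): n = 346; a·d/n = 43·70/346 = 8.6994; b·c/n = 228·5/346 = 3.2948
Stratum 3 (≥ Bachelor's): n = 567; a·d/n = 103·237/567 = 43.0529; b·c/n = 126·101/567 = 22.4444
OR_MH = (45.0000 + 8.6994 + 43.0529) / (6.2241 + 3.2948 + 22.4444) = 96.7523 / 31.9634 = 3.02697

3.03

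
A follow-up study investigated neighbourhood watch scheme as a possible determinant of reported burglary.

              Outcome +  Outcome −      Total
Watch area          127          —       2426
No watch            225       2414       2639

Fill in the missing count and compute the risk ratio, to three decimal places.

0.614

The missing cell is in the exposed row: 2426 − 127 = 2299.
So a = 127, b = 2299, c = 225, d = 2414.
RR = [a/(a+b)] / [c/(c+d)] = (127/2426) / (225/2639) = 0.05235/0.08526 = 0.61400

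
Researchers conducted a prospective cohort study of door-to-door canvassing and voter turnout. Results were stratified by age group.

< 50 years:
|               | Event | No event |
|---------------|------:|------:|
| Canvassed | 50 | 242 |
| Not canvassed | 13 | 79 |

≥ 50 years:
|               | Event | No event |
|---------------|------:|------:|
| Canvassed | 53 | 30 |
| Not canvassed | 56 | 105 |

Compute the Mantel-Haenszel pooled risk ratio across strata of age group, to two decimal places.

RR_MH = Σ(aᵢ·n₀ᵢ/nᵢ) / Σ(cᵢ·n₁ᵢ/nᵢ), with n₁ᵢ = aᵢ+bᵢ (exposed), n₀ᵢ = cᵢ+dᵢ (unexposed), nᵢ = n₁ᵢ+n₀ᵢ.
Stratum 1 (< 50 years): n₁ = 292, n₀ = 92, n = 384; a·n₀/n = 50·92/384 = 11.9792; c·n₁/n = 13·292/384 = 9.8854
Stratum 2 (≥ 50 years): n₁ = 83, n₀ = 161, n = 244; a·n₀/n = 53·161/244 = 34.9713; c·n₁/n = 56·83/244 = 19.0492
RR_MH = (11.9792 + 34.9713) / (9.8854 + 19.0492) = 46.9505 / 28.9346 = 1.62264

1.62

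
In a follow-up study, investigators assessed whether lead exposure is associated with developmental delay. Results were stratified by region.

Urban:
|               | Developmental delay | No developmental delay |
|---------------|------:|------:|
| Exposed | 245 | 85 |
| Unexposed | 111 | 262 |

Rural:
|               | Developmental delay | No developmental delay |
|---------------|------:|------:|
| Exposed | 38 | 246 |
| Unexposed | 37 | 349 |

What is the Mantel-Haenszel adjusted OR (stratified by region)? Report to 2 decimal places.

OR_MH = Σ(aᵢdᵢ/nᵢ) / Σ(bᵢcᵢ/nᵢ), where nᵢ is the stratum total.
Stratum 1 (Urban): n = 703; a·d/n = 245·262/703 = 91.3087; b·c/n = 85·111/703 = 13.4211
Stratum 2 (Rural): n = 670; a·d/n = 38·349/670 = 19.7940; b·c/n = 246·37/670 = 13.5851
OR_MH = (91.3087 + 19.7940) / (13.4211 + 13.5851) = 111.1027 / 27.0061 = 4.11398

4.11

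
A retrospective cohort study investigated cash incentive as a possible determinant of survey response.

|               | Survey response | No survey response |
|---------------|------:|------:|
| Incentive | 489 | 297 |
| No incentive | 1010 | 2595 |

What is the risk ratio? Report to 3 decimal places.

2.221

Cells: a = 489, b = 297, c = 1010, d = 2595.
Risk in exposed = 489/786 = 0.62214; risk in unexposed = 1010/3605 = 0.28017.
RR = 0.62214 / 0.28017 = 2.22060
The risk among the exposed is 2.22 times that among the unexposed.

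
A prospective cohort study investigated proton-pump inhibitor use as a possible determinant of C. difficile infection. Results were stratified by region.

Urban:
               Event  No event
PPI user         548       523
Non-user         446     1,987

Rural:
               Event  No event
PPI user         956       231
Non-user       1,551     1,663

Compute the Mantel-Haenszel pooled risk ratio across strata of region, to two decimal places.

1.94

RR_MH = Σ(aᵢ·n₀ᵢ/nᵢ) / Σ(cᵢ·n₁ᵢ/nᵢ), with n₁ᵢ = aᵢ+bᵢ (exposed), n₀ᵢ = cᵢ+dᵢ (unexposed), nᵢ = n₁ᵢ+n₀ᵢ.
Stratum 1 (Urban): n₁ = 1071, n₀ = 2433, n = 3504; a·n₀/n = 548·2433/3504 = 380.5034; c·n₁/n = 446·1071/3504 = 136.3202
Stratum 2 (Rural): n₁ = 1187, n₀ = 3214, n = 4401; a·n₀/n = 956·3214/4401 = 698.1559; c·n₁/n = 1551·1187/4401 = 418.3224
RR_MH = (380.5034 + 698.1559) / (136.3202 + 418.3224) = 1078.6593 / 554.6426 = 1.94478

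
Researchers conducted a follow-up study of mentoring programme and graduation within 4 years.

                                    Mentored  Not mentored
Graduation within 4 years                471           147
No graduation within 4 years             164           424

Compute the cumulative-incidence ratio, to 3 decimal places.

2.881

Reading the table with exposure as columns: a = 471 (Mentored, case), b = 164 (Mentored, non-case), c = 147 (Not mentored, case), d = 424.
Risk in exposed = 471/635 = 0.74173; risk in unexposed = 147/571 = 0.25744.
RR = 0.74173 / 0.25744 = 2.88115
The risk among the exposed is 2.88 times that among the unexposed.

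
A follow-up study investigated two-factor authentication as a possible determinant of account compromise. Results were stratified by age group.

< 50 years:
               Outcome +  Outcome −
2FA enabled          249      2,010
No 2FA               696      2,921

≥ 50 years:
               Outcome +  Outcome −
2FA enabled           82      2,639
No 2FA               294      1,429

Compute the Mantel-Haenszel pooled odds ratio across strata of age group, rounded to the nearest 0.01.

0.36

OR_MH = Σ(aᵢdᵢ/nᵢ) / Σ(bᵢcᵢ/nᵢ), where nᵢ is the stratum total.
Stratum 1 (< 50 years): n = 5876; a·d/n = 249·2921/5876 = 123.7796; b·c/n = 2010·696/5876 = 238.0803
Stratum 2 (≥ 50 years): n = 4444; a·d/n = 82·1429/4444 = 26.3677; b·c/n = 2639·294/4444 = 174.5873
OR_MH = (123.7796 + 26.3677) / (238.0803 + 174.5873) = 150.1473 / 412.6676 = 0.36385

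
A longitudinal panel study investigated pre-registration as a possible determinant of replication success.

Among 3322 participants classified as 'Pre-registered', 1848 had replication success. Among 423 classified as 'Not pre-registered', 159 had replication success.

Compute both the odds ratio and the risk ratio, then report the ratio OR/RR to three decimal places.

From the description: a = 1848, b = 1474, c = 159, d = 264.
OR = (1848·264)/(1474·159) = 487872/234366 = 2.08167
Risk in exposed = 1848/3322 = 0.55629; risk in unexposed = 159/423 = 0.37589; RR = 1.47995
OR/RR = 2.08167 / 1.47995 = 1.40658
The outcome is not rare, so the OR lies further from 1 than the RR.

1.407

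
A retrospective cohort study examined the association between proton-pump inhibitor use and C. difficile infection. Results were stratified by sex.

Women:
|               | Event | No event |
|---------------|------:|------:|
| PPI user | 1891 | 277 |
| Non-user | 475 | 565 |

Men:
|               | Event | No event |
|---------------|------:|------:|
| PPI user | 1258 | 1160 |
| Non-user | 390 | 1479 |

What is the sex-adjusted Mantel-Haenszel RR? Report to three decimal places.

RR_MH = Σ(aᵢ·n₀ᵢ/nᵢ) / Σ(cᵢ·n₁ᵢ/nᵢ), with n₁ᵢ = aᵢ+bᵢ (exposed), n₀ᵢ = cᵢ+dᵢ (unexposed), nᵢ = n₁ᵢ+n₀ᵢ.
Stratum 1 (Women): n₁ = 2168, n₀ = 1040, n = 3208; a·n₀/n = 1891·1040/3208 = 613.0424; c·n₁/n = 475·2168/3208 = 321.0100
Stratum 2 (Men): n₁ = 2418, n₀ = 1869, n = 4287; a·n₀/n = 1258·1869/4287 = 548.4493; c·n₁/n = 390·2418/4287 = 219.9720
RR_MH = (613.0424 + 548.4493) / (321.0100 + 219.9720) = 1161.4917 / 540.9820 = 2.14701

2.147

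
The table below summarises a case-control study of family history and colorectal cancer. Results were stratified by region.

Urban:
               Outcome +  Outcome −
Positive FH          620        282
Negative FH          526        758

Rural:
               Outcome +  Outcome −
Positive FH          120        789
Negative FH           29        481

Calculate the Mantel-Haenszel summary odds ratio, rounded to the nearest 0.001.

OR_MH = Σ(aᵢdᵢ/nᵢ) / Σ(bᵢcᵢ/nᵢ), where nᵢ is the stratum total.
Stratum 1 (Urban): n = 2186; a·d/n = 620·758/2186 = 214.9863; b·c/n = 282·526/2186 = 67.8554
Stratum 2 (Rural): n = 1419; a·d/n = 120·481/1419 = 40.6765; b·c/n = 789·29/1419 = 16.1247
OR_MH = (214.9863 + 40.6765) / (67.8554 + 16.1247) = 255.6628 / 83.9802 = 3.04432

3.044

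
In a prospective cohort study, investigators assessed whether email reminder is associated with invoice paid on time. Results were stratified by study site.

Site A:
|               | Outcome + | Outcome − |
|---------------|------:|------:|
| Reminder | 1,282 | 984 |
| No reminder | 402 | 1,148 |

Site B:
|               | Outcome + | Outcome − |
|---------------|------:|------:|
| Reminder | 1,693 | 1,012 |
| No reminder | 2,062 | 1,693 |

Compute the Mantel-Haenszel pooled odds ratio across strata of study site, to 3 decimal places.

OR_MH = Σ(aᵢdᵢ/nᵢ) / Σ(bᵢcᵢ/nᵢ), where nᵢ is the stratum total.
Stratum 1 (Site A): n = 3816; a·d/n = 1282·1148/3816 = 385.6751; b·c/n = 984·402/3816 = 103.6604
Stratum 2 (Site B): n = 6460; a·d/n = 1693·1693/6460 = 443.6918; b·c/n = 1012·2062/6460 = 323.0254
OR_MH = (385.6751 + 443.6918) / (103.6604 + 323.0254) = 829.3668 / 426.6858 = 1.94374

1.944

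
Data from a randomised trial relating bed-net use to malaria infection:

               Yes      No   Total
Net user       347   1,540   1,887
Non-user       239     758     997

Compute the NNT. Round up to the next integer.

Risk in treated group = 347/1887 = 0.18389; risk in control = 239/997 = 0.23972.
Absolute risk reduction = 0.23972 − 0.18389 = 0.05583
NNT = 1 / ARR = 1 / 0.05583 = 17.912 → round up → 18

18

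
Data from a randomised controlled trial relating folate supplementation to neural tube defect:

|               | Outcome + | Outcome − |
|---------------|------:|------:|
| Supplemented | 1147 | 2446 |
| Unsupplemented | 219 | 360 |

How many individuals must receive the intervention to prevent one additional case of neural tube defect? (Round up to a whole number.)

17

Risk in treated group = 1147/3593 = 0.31923; risk in control = 219/579 = 0.37824.
Absolute risk reduction = 0.37824 − 0.31923 = 0.05901
NNT = 1 / ARR = 1 / 0.05901 = 16.947 → round up → 17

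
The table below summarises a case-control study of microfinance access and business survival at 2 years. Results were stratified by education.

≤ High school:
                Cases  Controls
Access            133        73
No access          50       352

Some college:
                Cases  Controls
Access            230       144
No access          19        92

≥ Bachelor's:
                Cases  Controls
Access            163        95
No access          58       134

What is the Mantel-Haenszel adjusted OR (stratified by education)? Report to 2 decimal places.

7.08

OR_MH = Σ(aᵢdᵢ/nᵢ) / Σ(bᵢcᵢ/nᵢ), where nᵢ is the stratum total.
Stratum 1 (≤ High school): n = 608; a·d/n = 133·352/608 = 77.0000; b·c/n = 73·50/608 = 6.0033
Stratum 2 (Some college): n = 485; a·d/n = 230·92/485 = 43.6289; b·c/n = 144·19/485 = 5.6412
Stratum 3 (≥ Bachelor's): n = 450; a·d/n = 163·134/450 = 48.5378; b·c/n = 95·58/450 = 12.2444
OR_MH = (77.0000 + 43.6289 + 48.5378) / (6.0033 + 5.6412 + 12.2444) = 169.1666 / 23.8890 = 7.08137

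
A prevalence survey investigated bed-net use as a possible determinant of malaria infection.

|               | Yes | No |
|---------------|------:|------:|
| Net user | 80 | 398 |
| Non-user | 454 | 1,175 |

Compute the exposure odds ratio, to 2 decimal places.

0.52

Cells: a = 80, b = 398, c = 454, d = 1175.
OR = (a·d)/(b·c) = (80 × 1175) / (398 × 454) = 94000 / 180692 = 0.52022
Exposure is associated with lower odds of malaria infection (OR = 0.52 < 1).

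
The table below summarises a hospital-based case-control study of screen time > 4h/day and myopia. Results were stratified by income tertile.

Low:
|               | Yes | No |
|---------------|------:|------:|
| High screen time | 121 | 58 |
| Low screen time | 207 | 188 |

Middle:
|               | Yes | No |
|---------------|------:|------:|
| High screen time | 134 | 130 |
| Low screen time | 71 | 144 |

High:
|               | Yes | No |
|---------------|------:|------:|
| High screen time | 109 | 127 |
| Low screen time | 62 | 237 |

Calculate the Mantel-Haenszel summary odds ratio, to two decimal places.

OR_MH = Σ(aᵢdᵢ/nᵢ) / Σ(bᵢcᵢ/nᵢ), where nᵢ is the stratum total.
Stratum 1 (Low): n = 574; a·d/n = 121·188/574 = 39.6307; b·c/n = 58·207/574 = 20.9164
Stratum 2 (Middle): n = 479; a·d/n = 134·144/479 = 40.2839; b·c/n = 130·71/479 = 19.2693
Stratum 3 (High): n = 535; a·d/n = 109·237/535 = 48.2860; b·c/n = 127·62/535 = 14.7178
OR_MH = (39.6307 + 40.2839 + 48.2860) / (20.9164 + 19.2693 + 14.7178) = 128.2006 / 54.9034 = 2.33502

2.34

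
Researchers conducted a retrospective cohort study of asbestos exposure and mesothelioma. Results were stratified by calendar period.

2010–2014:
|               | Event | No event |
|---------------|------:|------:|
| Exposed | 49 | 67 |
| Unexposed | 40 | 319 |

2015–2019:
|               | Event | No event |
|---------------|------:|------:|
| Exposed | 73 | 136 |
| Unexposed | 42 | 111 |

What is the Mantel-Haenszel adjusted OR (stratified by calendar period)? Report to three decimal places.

OR_MH = Σ(aᵢdᵢ/nᵢ) / Σ(bᵢcᵢ/nᵢ), where nᵢ is the stratum total.
Stratum 1 (2010–2014): n = 475; a·d/n = 49·319/475 = 32.9074; b·c/n = 67·40/475 = 5.6421
Stratum 2 (2015–2019): n = 362; a·d/n = 73·111/362 = 22.3840; b·c/n = 136·42/362 = 15.7790
OR_MH = (32.9074 + 22.3840) / (5.6421 + 15.7790) = 55.2913 / 21.4211 = 2.58116

2.581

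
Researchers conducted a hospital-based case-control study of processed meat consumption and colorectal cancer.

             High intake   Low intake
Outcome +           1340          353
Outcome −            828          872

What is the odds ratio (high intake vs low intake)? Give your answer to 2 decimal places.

4.00

Reading the table with exposure as columns: a = 1340 (High intake, case), b = 828 (High intake, non-case), c = 353 (Low intake, case), d = 872.
OR = (a·d)/(b·c) = (1340 × 872) / (828 × 353) = 1168480 / 292284 = 3.99776
The odds of colorectal cancer are about 4.00 times as high in the high intake group.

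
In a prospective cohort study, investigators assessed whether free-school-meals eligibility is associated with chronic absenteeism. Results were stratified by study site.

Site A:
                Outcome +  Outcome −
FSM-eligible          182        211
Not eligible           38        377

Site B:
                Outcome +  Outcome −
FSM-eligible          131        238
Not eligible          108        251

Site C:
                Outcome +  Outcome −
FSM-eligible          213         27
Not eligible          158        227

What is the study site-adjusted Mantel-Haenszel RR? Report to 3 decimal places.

RR_MH = Σ(aᵢ·n₀ᵢ/nᵢ) / Σ(cᵢ·n₁ᵢ/nᵢ), with n₁ᵢ = aᵢ+bᵢ (exposed), n₀ᵢ = cᵢ+dᵢ (unexposed), nᵢ = n₁ᵢ+n₀ᵢ.
Stratum 1 (Site A): n₁ = 393, n₀ = 415, n = 808; a·n₀/n = 182·415/808 = 93.4777; c·n₁/n = 38·393/808 = 18.4827
Stratum 2 (Site B): n₁ = 369, n₀ = 359, n = 728; a·n₀/n = 131·359/728 = 64.6003; c·n₁/n = 108·369/728 = 54.7418
Stratum 3 (Site C): n₁ = 240, n₀ = 385, n = 625; a·n₀/n = 213·385/625 = 131.2080; c·n₁/n = 158·240/625 = 60.6720
RR_MH = (93.4777 + 64.6003 + 131.2080) / (18.4827 + 54.7418 + 60.6720) = 289.2860 / 133.8964 = 2.16052

2.161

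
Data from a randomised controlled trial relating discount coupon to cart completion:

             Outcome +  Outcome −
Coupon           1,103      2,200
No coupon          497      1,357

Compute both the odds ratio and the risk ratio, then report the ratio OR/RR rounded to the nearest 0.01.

Cells: a = 1103, b = 2200, c = 497, d = 1357.
OR = (1103·1357)/(2200·497) = 1496771/1093400 = 1.36891
Risk in exposed = 1103/3303 = 0.33394; risk in unexposed = 497/1854 = 0.26807; RR = 1.24572
OR/RR = 1.36891 / 1.24572 = 1.09889
The outcome is not rare, so the OR lies further from 1 than the RR.

1.10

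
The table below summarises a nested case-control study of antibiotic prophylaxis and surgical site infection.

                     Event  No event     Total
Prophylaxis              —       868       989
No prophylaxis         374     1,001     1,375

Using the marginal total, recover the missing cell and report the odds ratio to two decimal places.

The missing cell is in the exposed row: 989 − 868 = 121.
So a = 121, b = 868, c = 374, d = 1001.
OR = (a·d)/(b·c) = (121 × 1001) / (868 × 374) = 121121 / 324632 = 0.37310

0.37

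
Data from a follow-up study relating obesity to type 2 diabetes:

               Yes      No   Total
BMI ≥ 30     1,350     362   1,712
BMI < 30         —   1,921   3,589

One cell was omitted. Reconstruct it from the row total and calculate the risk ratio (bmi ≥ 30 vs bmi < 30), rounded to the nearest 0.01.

1.70

The missing cell is in the unexposed row: 3589 − 1921 = 1668.
So a = 1350, b = 362, c = 1668, d = 1921.
RR = [a/(a+b)] / [c/(c+d)] = (1350/1712) / (1668/3589) = 0.78855/0.46475 = 1.69671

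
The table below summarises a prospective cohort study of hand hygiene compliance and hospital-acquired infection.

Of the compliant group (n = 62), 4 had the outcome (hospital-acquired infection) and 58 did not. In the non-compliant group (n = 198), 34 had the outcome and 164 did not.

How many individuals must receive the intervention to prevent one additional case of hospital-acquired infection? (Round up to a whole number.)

10

Risk in treated group = 4/62 = 0.06452; risk in control = 34/198 = 0.17172.
Absolute risk reduction = 0.17172 − 0.06452 = 0.10720
NNT = 1 / ARR = 1 / 0.10720 = 9.328 → round up → 10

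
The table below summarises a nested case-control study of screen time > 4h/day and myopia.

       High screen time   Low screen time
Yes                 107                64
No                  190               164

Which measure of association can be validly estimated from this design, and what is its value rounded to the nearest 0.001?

1.443

Reading the table with exposure as columns: a = 107 (High screen time, case), b = 190 (High screen time, non-case), c = 64 (Low screen time, case), d = 164.
This is a nested case-control study: participants were sampled on outcome status, so risks in the source population cannot be estimated directly — relative risk is not valid here. The odds ratio is the appropriate measure.
OR = (a·d)/(b·c) = (107 × 164) / (190 × 64) = 17548 / 12160 = 1.44309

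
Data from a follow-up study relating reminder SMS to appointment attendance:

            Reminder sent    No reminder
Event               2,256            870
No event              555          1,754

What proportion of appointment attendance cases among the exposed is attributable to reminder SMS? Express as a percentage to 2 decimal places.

Reading the table with exposure as columns: a = 2256 (Reminder sent, case), b = 555 (Reminder sent, non-case), c = 870 (No reminder, case), d = 1754.
Risk in exposed = 2256/2811 = 0.80256; risk in unexposed = 870/2624 = 0.33155.
RR = 0.80256/0.33155 = 2.42060
AR% = (RR − 1)/RR × 100 = (2.42060 − 1)/2.42060 × 100 = 58.6879%

58.69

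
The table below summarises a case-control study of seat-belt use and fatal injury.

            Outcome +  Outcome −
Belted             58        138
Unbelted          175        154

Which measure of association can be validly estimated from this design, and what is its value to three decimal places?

Cells: a = 58, b = 138, c = 175, d = 154.
This is a case-control study: participants were sampled on outcome status, so risks in the source population cannot be estimated directly — relative risk is not valid here. The odds ratio is the appropriate measure.
OR = (a·d)/(b·c) = (58 × 154) / (138 × 175) = 8932 / 24150 = 0.36986

0.370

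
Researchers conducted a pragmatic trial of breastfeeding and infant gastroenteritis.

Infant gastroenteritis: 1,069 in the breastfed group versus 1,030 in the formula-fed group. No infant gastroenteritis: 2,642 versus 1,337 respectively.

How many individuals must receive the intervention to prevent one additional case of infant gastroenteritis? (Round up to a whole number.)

Risk in treated group = 1069/3711 = 0.28806; risk in control = 1030/2367 = 0.43515.
Absolute risk reduction = 0.43515 − 0.28806 = 0.14709
NNT = 1 / ARR = 1 / 0.14709 = 6.799 → round up → 7

7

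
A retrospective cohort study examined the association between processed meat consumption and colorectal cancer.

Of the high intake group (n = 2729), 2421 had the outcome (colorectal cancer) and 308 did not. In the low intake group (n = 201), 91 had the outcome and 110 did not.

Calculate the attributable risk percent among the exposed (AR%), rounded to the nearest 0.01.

From the description: a = 2421, b = 308, c = 91, d = 110.
Risk in exposed = 2421/2729 = 0.88714; risk in unexposed = 91/201 = 0.45274.
RR = 0.88714/0.45274 = 1.95950
AR% = (RR − 1)/RR × 100 = (1.95950 − 1)/1.95950 × 100 = 48.9666%

48.97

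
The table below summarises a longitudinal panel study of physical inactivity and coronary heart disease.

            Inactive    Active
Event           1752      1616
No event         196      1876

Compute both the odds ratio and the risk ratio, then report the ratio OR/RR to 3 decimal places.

Reading the table with exposure as columns: a = 1752 (Inactive, case), b = 196 (Inactive, non-case), c = 1616 (Active, case), d = 1876.
OR = (1752·1876)/(196·1616) = 3286752/316736 = 10.37694
Risk in exposed = 1752/1948 = 0.89938; risk in unexposed = 1616/3492 = 0.46277; RR = 1.94347
OR/RR = 10.37694 / 1.94347 = 5.33939
The outcome is not rare, so the OR lies further from 1 than the RR.

5.339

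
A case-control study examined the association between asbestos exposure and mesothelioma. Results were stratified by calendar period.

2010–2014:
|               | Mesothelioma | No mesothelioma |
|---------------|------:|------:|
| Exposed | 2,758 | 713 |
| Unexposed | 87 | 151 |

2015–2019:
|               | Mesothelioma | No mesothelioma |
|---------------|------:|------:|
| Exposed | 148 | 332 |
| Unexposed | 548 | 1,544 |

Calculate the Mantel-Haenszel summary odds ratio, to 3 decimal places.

2.300

OR_MH = Σ(aᵢdᵢ/nᵢ) / Σ(bᵢcᵢ/nᵢ), where nᵢ is the stratum total.
Stratum 1 (2010–2014): n = 3709; a·d/n = 2758·151/3709 = 112.2831; b·c/n = 713·87/3709 = 16.7245
Stratum 2 (2015–2019): n = 2572; a·d/n = 148·1544/2572 = 88.8460; b·c/n = 332·548/2572 = 70.7372
OR_MH = (112.2831 + 88.8460) / (16.7245 + 70.7372) = 201.1291 / 87.4616 = 2.29963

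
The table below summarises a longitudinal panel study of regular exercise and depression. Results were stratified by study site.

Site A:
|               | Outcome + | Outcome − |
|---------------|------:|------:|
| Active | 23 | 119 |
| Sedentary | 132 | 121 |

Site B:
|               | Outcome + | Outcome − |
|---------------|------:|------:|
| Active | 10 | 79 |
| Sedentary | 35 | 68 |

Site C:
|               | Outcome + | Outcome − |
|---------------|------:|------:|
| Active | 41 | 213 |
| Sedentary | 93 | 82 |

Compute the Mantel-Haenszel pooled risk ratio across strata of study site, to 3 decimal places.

RR_MH = Σ(aᵢ·n₀ᵢ/nᵢ) / Σ(cᵢ·n₁ᵢ/nᵢ), with n₁ᵢ = aᵢ+bᵢ (exposed), n₀ᵢ = cᵢ+dᵢ (unexposed), nᵢ = n₁ᵢ+n₀ᵢ.
Stratum 1 (Site A): n₁ = 142, n₀ = 253, n = 395; a·n₀/n = 23·253/395 = 14.7316; c·n₁/n = 132·142/395 = 47.4532
Stratum 2 (Site B): n₁ = 89, n₀ = 103, n = 192; a·n₀/n = 10·103/192 = 5.3646; c·n₁/n = 35·89/192 = 16.2240
Stratum 3 (Site C): n₁ = 254, n₀ = 175, n = 429; a·n₀/n = 41·175/429 = 16.7249; c·n₁/n = 93·254/429 = 55.0629
RR_MH = (14.7316 + 5.3646 + 16.7249) / (47.4532 + 16.2240 + 55.0629) = 36.8212 / 118.7401 = 0.31010

0.310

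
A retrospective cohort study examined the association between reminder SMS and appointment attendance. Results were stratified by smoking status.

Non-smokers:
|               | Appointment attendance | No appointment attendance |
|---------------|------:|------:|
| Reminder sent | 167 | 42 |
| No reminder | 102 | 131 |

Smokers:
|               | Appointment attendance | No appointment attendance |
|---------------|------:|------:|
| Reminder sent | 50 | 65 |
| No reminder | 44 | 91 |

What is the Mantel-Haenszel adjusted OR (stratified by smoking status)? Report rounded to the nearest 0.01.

OR_MH = Σ(aᵢdᵢ/nᵢ) / Σ(bᵢcᵢ/nᵢ), where nᵢ is the stratum total.
Stratum 1 (Non-smokers): n = 442; a·d/n = 167·131/442 = 49.4955; b·c/n = 42·102/442 = 9.6923
Stratum 2 (Smokers): n = 250; a·d/n = 50·91/250 = 18.2000; b·c/n = 65·44/250 = 11.4400
OR_MH = (49.4955 + 18.2000) / (9.6923 + 11.4400) = 67.6955 / 21.1323 = 3.20341

3.20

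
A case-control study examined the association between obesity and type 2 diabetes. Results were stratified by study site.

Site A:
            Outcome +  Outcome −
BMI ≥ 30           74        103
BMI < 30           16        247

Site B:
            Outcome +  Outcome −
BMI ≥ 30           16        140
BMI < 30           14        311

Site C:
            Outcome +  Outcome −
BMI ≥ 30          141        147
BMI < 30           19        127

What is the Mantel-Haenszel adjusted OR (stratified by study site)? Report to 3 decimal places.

OR_MH = Σ(aᵢdᵢ/nᵢ) / Σ(bᵢcᵢ/nᵢ), where nᵢ is the stratum total.
Stratum 1 (Site A): n = 440; a·d/n = 74·247/440 = 41.5409; b·c/n = 103·16/440 = 3.7455
Stratum 2 (Site B): n = 481; a·d/n = 16·311/481 = 10.3451; b·c/n = 140·14/481 = 4.0748
Stratum 3 (Site C): n = 434; a·d/n = 141·127/434 = 41.2604; b·c/n = 147·19/434 = 6.4355
OR_MH = (41.5409 + 10.3451 + 41.2604) / (3.7455 + 4.0748 + 6.4355) = 93.1464 / 14.2558 = 6.53394

6.534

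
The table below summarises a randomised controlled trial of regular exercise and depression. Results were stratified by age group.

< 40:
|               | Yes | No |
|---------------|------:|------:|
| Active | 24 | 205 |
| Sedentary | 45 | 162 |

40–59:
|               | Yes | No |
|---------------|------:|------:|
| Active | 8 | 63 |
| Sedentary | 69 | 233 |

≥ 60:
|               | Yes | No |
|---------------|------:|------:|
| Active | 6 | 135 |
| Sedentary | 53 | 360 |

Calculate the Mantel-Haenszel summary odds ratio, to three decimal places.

0.390

OR_MH = Σ(aᵢdᵢ/nᵢ) / Σ(bᵢcᵢ/nᵢ), where nᵢ is the stratum total.
Stratum 1 (< 40): n = 436; a·d/n = 24·162/436 = 8.9174; b·c/n = 205·45/436 = 21.1583
Stratum 2 (40–59): n = 373; a·d/n = 8·233/373 = 4.9973; b·c/n = 63·69/373 = 11.6542
Stratum 3 (≥ 60): n = 554; a·d/n = 6·360/554 = 3.8989; b·c/n = 135·53/554 = 12.9152
OR_MH = (8.9174 + 4.9973 + 3.8989) / (21.1583 + 11.6542 + 12.9152) = 17.8137 / 45.7276 = 0.38956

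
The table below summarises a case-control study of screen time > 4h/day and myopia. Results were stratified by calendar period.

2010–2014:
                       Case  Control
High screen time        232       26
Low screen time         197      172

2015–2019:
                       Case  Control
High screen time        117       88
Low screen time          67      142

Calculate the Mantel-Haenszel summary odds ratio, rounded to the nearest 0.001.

OR_MH = Σ(aᵢdᵢ/nᵢ) / Σ(bᵢcᵢ/nᵢ), where nᵢ is the stratum total.
Stratum 1 (2010–2014): n = 627; a·d/n = 232·172/627 = 63.6427; b·c/n = 26·197/627 = 8.1691
Stratum 2 (2015–2019): n = 414; a·d/n = 117·142/414 = 40.1304; b·c/n = 88·67/414 = 14.2415
OR_MH = (63.6427 + 40.1304) / (8.1691 + 14.2415) = 103.7732 / 22.4106 = 4.63054

4.631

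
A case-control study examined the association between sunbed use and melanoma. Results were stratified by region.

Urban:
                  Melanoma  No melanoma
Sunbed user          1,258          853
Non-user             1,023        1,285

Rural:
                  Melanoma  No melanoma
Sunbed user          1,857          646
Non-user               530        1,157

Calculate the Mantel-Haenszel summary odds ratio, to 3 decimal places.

3.147

OR_MH = Σ(aᵢdᵢ/nᵢ) / Σ(bᵢcᵢ/nᵢ), where nᵢ is the stratum total.
Stratum 1 (Urban): n = 4419; a·d/n = 1258·1285/4419 = 365.8135; b·c/n = 853·1023/4419 = 197.4698
Stratum 2 (Rural): n = 4190; a·d/n = 1857·1157/4190 = 512.7802; b·c/n = 646·530/4190 = 81.7136
OR_MH = (365.8135 + 512.7802) / (197.4698 + 81.7136) = 878.5937 / 279.1834 = 3.14701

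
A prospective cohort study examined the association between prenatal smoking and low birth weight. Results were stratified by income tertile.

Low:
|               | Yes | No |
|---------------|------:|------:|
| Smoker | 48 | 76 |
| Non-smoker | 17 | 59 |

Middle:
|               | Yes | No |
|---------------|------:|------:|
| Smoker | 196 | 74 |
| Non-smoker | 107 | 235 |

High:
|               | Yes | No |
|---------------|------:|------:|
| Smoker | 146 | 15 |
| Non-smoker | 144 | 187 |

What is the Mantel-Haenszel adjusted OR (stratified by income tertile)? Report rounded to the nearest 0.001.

OR_MH = Σ(aᵢdᵢ/nᵢ) / Σ(bᵢcᵢ/nᵢ), where nᵢ is the stratum total.
Stratum 1 (Low): n = 200; a·d/n = 48·59/200 = 14.1600; b·c/n = 76·17/200 = 6.4600
Stratum 2 (Middle): n = 612; a·d/n = 196·235/612 = 75.2614; b·c/n = 74·107/612 = 12.9379
Stratum 3 (High): n = 492; a·d/n = 146·187/492 = 55.4919; b·c/n = 15·144/492 = 4.3902
OR_MH = (14.1600 + 75.2614 + 55.4919) / (6.4600 + 12.9379 + 4.3902) = 144.9133 / 23.7882 = 6.09183

6.092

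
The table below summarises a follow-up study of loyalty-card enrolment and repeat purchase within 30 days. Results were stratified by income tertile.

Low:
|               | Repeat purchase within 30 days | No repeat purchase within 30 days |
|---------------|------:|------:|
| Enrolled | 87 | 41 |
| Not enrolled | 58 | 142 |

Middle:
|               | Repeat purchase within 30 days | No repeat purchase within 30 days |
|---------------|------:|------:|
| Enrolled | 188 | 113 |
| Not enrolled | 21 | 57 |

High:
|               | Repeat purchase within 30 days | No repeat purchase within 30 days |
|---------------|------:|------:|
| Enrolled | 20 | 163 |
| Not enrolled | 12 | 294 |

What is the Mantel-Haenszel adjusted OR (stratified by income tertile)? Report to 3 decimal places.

4.452

OR_MH = Σ(aᵢdᵢ/nᵢ) / Σ(bᵢcᵢ/nᵢ), where nᵢ is the stratum total.
Stratum 1 (Low): n = 328; a·d/n = 87·142/328 = 37.6646; b·c/n = 41·58/328 = 7.2500
Stratum 2 (Middle): n = 379; a·d/n = 188·57/379 = 28.2744; b·c/n = 113·21/379 = 6.2612
Stratum 3 (High): n = 489; a·d/n = 20·294/489 = 12.0245; b·c/n = 163·12/489 = 4.0000
OR_MH = (37.6646 + 28.2744 + 12.0245) / (7.2500 + 6.2612 + 4.0000) = 77.9636 / 17.5112 = 4.45221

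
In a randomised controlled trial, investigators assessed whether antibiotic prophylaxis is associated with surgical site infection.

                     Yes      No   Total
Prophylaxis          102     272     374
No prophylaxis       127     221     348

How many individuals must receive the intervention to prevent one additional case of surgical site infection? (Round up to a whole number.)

11

Risk in treated group = 102/374 = 0.27273; risk in control = 127/348 = 0.36494.
Absolute risk reduction = 0.36494 − 0.27273 = 0.09222
NNT = 1 / ARR = 1 / 0.09222 = 10.844 → round up → 11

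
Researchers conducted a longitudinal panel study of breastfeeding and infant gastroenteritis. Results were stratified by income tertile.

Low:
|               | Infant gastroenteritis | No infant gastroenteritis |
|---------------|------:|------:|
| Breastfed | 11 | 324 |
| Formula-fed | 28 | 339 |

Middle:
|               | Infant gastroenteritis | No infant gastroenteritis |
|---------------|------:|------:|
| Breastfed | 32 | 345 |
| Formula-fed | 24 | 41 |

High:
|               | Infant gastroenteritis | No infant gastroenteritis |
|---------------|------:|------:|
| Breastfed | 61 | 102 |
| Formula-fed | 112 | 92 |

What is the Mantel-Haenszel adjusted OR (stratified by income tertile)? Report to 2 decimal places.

OR_MH = Σ(aᵢdᵢ/nᵢ) / Σ(bᵢcᵢ/nᵢ), where nᵢ is the stratum total.
Stratum 1 (Low): n = 702; a·d/n = 11·339/702 = 5.3120; b·c/n = 324·28/702 = 12.9231
Stratum 2 (Middle): n = 442; a·d/n = 32·41/442 = 2.9683; b·c/n = 345·24/442 = 18.7330
Stratum 3 (High): n = 367; a·d/n = 61·92/367 = 15.2916; b·c/n = 102·112/367 = 31.1281
OR_MH = (5.3120 + 2.9683 + 15.2916) / (12.9231 + 18.7330 + 31.1281) = 23.5718 / 62.7842 = 0.37544

0.38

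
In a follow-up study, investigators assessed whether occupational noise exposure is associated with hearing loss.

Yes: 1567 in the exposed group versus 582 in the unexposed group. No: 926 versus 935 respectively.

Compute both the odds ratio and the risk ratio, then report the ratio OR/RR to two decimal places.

1.66

From the description: a = 1567, b = 926, c = 582, d = 935.
OR = (1567·935)/(926·582) = 1465145/538932 = 2.71861
Risk in exposed = 1567/2493 = 0.62856; risk in unexposed = 582/1517 = 0.38365; RR = 1.63836
OR/RR = 2.71861 / 1.63836 = 1.65935
The outcome is not rare, so the OR lies further from 1 than the RR.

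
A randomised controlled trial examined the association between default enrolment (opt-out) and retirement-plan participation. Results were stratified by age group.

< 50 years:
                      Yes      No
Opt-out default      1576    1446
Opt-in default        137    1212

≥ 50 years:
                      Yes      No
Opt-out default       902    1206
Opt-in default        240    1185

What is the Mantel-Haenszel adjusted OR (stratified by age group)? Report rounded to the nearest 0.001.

5.812

OR_MH = Σ(aᵢdᵢ/nᵢ) / Σ(bᵢcᵢ/nᵢ), where nᵢ is the stratum total.
Stratum 1 (< 50 years): n = 4371; a·d/n = 1576·1212/4371 = 436.9966; b·c/n = 1446·137/4371 = 45.3219
Stratum 2 (≥ 50 years): n = 3533; a·d/n = 902·1185/3533 = 302.5389; b·c/n = 1206·240/3533 = 81.9247
OR_MH = (436.9966 + 302.5389) / (45.3219 + 81.9247) = 739.5355 / 127.2466 = 5.81183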